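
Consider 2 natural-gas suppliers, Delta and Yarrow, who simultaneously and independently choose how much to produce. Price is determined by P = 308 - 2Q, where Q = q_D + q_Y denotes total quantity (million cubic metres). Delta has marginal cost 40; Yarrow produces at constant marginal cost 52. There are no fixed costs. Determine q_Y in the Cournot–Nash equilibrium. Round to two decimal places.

Delta's profit: π_D = (308 - 2Q)q_D - (40q_D). Setting ∂π_D/∂q_D = 0: 268 - 4q_D - 2(q_Y) = 0.
Yarrow's first-order condition: 256 - 4q_Y - 2(q_D) = 0.
Best responses: q_D = (268 - 2q_Y)/4, q_Y = (256 - 2q_D)/4.
Substituting one into the other gives q_D = 140/3 and q_Y = 122/3.

40.67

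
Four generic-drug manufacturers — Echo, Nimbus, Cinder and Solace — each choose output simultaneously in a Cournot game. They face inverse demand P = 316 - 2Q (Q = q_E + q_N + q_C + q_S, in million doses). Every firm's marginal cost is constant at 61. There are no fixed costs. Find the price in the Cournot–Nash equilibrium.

112

Each firm earns π_i = (316 - 2Q)q_i - 61q_i.
First-order condition (treating rivals' output as given): 255 - 4q_i - 2·Σ_{j≠i} q_j = 0.
By symmetry each firm produces the same amount; substituting Σ_{j≠i} q_j = 3q_i yields q_i = 255/10 = 51/2.
Total output Q = 102, so price P = 316 - 2·102 = 112.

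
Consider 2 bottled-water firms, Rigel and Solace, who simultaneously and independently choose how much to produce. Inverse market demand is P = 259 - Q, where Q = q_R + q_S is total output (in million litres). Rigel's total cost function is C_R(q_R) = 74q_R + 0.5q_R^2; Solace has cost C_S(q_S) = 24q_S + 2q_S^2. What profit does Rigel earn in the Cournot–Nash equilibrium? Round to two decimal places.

3973.83

Rigel's profit: π_R = (259 - Q)q_R - (74q_R + (1/2)q_R²). Setting ∂π_R/∂q_R = 0: 185 - 3q_R - (q_S) = 0.
Solace's first-order condition: 235 - 6q_S - (q_R) = 0.
Rearranging gives the reaction functions q_R = (185 - q_S)/3 and q_S = (235 - q_R)/6.
Substituting one into the other gives q_R = 875/17 and q_S = 520/17.
Price P = 259 - 1395/17 = 176.9412.
Rigel's profit: 176.9412·(875/17) - 74·(875/17) - (1/2)(875/17)² = 3973.8322.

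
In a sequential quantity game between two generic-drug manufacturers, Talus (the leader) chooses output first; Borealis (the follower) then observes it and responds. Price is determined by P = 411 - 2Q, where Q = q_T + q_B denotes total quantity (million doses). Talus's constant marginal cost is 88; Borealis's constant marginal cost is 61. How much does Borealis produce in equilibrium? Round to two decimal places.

The follower Borealis best-responds to any q_T: π_B = (411 - 2Q)q_B - 61q_B.
Setting the follower's marginal profit to zero, 350 - 2q_T - 4q_B = 0, i.e. q_B = (350 - 2q_T)/4.
Talus substitutes q_B(q_T) into its own profit: π_T = q_T(411 - 2q_T - (350 - 2q_T)/2) - 88q_T = (236 - q_T)q_T - 88q_T.
Leader FOC: 148 - 2q_T = 0, so q_T = 74.
Then q_B = (350 - 2·74)/4 = 101/2.

50.50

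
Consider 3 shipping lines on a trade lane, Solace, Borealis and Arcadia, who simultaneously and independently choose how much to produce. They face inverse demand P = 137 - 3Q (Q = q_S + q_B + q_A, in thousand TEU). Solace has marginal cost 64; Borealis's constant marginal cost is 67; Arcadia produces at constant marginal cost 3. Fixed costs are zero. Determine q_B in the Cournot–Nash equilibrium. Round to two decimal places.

Solace's profit: π_S = (137 - 3Q)q_S - (64q_S). Setting ∂π_S/∂q_S = 0: 73 - 6q_S - 3(q_B + q_A) = 0.
Borealis's first-order condition: 70 - 6q_B - 3(q_S + q_A) = 0.
Arcadia's first-order condition: 134 - 6q_A - 3(q_S + q_B) = 0.
Adding the 3 conditions: 277 − 6Q − 6Q = 0, i.e. Q = 277/12.
Back-substituting: q_S = (73 − 277/4)/3 = 5/4, q_B = (70 − 277/4)/3 = 1/4, q_A = (134 − 277/4)/3 = 259/12.

0.25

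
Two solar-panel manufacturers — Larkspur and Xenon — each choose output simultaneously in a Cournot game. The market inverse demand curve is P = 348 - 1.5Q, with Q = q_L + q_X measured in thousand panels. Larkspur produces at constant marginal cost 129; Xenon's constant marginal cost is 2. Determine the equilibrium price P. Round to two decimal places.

159.67

Larkspur's profit: π_L = (348 - 1.5Q)q_L - (129q_L). Setting ∂π_L/∂q_L = 0: 219 - 3q_L - (3/2)(q_X) = 0.
Xenon's first-order condition: 346 - 3q_X - (3/2)(q_L) = 0.
Rearranging gives the reaction functions q_L = (219 - (3/2)q_X)/3 and q_X = (346 - (3/2)q_L)/3.
Substituting one into the other gives q_L = 184/9 and q_X = 946/9.
Total output Q = 1130/9, so price P = 348 - (3/2)·(1130/9) = 479/3.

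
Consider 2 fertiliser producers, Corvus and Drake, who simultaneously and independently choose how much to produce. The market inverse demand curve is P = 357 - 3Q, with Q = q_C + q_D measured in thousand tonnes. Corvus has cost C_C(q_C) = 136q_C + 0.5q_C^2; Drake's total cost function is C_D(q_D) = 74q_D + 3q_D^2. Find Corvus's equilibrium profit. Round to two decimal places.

Corvus's profit: π_C = (357 - 3Q)q_C - (136q_C + (1/2)q_C²). Setting ∂π_C/∂q_C = 0: 221 - 7q_C - 3(q_D) = 0.
Drake's first-order condition: 283 - 12q_D - 3(q_C) = 0.
So q_C = (221 - 3q_D)/7 and q_D = (283 - 3q_C)/12.
Substituting one into the other gives q_C = 601/25 and q_D = 1318/75.
Price P = 357 - 3·41.6133 = 232.1600.
Corvus's profit: 232.1600·(601/25) - 136·(601/25) - (1/2)(601/25)² = 2022.7256.

2022.73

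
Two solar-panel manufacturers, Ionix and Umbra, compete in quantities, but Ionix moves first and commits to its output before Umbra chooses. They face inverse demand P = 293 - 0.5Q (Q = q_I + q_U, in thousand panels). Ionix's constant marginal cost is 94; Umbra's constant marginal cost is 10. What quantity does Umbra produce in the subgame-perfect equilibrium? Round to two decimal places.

225.50

The follower Umbra best-responds to any q_I: π_U = (293 - 0.5Q)q_U - 10q_U.
∂π_U/∂q_U = 283 - (1/2)q_I - q_U = 0 gives the reaction function q_U = (283 - (1/2)q_I).
Ionix substitutes q_U(q_I) into its own profit: π_I = q_I(293 - (1/2)q_I - (283 - (1/2)q_I)/2) - 94q_I = (303/2 - (1/4)q_I)q_I - 94q_I.
The leader's first-order condition 115/2 - (1/2)q_I = 0 yields q_I = 115.
Then q_U = (283 - (1/2)·115) = 451/2.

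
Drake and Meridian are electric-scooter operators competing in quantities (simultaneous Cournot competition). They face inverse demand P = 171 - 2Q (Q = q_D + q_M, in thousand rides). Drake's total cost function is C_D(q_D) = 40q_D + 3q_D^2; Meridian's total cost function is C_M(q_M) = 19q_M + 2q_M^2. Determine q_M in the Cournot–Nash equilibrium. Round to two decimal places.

Drake's profit: π_D = (171 - 2Q)q_D - (40q_D + 3q_D²). Setting ∂π_D/∂q_D = 0: 131 - 10q_D - 2(q_M) = 0.
Meridian's profit: π_M = (171 - 2Q)q_M - (19q_M + 2q_M²). Setting ∂π_M/∂q_M = 0: 152 - 8q_M - 2(q_D) = 0.
So q_D = (131 - 2q_M)/10 and q_M = (152 - 2q_D)/8.
Substituting one into the other gives q_D = 186/19 and q_M = 629/38.

16.55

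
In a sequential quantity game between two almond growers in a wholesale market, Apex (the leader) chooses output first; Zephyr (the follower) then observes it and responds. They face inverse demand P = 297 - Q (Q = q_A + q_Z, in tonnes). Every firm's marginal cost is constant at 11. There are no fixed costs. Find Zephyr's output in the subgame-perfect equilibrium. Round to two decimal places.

71.50

The follower Zephyr best-responds to any q_A: π_Z = (297 - Q)q_Z - 11q_Z.
Setting the follower's marginal profit to zero, 286 - q_A - 2q_Z = 0, i.e. q_Z = (286 - q_A)/2.
Apex substitutes q_Z(q_A) into its own profit: π_A = q_A(297 - q_A - (286 - q_A)/2) - 11q_A = (154 - (1/2)q_A)q_A - 11q_A.
Maximising: ∂π_A/∂q_A = 143 - q_A = 0, giving q_A = 143.
Then q_Z = (286 - 143)/2 = 143/2.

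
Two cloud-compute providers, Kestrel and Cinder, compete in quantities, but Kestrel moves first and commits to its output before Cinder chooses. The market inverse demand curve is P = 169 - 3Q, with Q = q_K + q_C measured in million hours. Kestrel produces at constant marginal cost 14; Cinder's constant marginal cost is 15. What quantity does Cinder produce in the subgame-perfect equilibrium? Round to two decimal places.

12.67

Solve by backward induction. Given q_K, the follower Cinder maximises π_C = (169 - 3q_K - 3q_C)q_C - 15q_C.
Follower FOC: 154 - 3q_K - 6q_C = 0, so q_C(q_K) = (154 - 3q_K)/6.
Kestrel substitutes q_C(q_K) into its own profit: π_K = q_K(169 - 3q_K - (154 - 3q_K)/2) - 14q_K = (92 - (3/2)q_K)q_K - 14q_K.
The leader's first-order condition 78 - 3q_K = 0 yields q_K = 26.
Then q_C = (154 - 3·26)/6 = 38/3.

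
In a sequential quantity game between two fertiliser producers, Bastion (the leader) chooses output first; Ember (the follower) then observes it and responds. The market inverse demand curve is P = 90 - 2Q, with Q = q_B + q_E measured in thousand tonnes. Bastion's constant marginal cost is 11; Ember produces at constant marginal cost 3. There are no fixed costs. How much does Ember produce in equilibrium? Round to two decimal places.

Solve by backward induction. Given q_B, the follower Ember maximises π_E = (90 - 2q_B - 2q_E)q_E - 3q_E.
Setting the follower's marginal profit to zero, 87 - 2q_B - 4q_E = 0, i.e. q_E = (87 - 2q_B)/4.
The leader anticipates this reaction. Substituting into P = 90 - 2Q gives P = 93/2 - q_B, so π_B = (93/2 - q_B)q_B - 11q_B.
Leader FOC: 71/2 - 2q_B = 0, so q_B = 71/4.
Then q_E = (87 - 2·(71/4))/4 = 103/8.

12.88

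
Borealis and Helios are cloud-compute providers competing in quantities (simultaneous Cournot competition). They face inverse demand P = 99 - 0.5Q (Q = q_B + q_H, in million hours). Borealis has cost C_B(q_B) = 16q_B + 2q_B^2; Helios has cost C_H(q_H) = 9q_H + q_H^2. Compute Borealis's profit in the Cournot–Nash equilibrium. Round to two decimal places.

478.21

Borealis's profit: π_B = (99 - 0.5Q)q_B - (16q_B + 2q_B²). Setting ∂π_B/∂q_B = 0: 83 - 5q_B - (1/2)(q_H) = 0.
Helios's profit: π_H = (99 - 0.5Q)q_H - (9q_H + q_H²). Setting ∂π_H/∂q_H = 0: 90 - 3q_H - (1/2)(q_B) = 0.
So q_B = (83 - (1/2)q_H)/5 and q_H = (90 - (1/2)q_B)/3.
Solving the pair: q_B = 816/59, q_H = 1634/59.
Price P = 99 - (1/2)·41.5254 = 78.2373.
Borealis's profit: 78.2373·(816/59) - 16·(816/59) - 2(816/59)² = 478.2074.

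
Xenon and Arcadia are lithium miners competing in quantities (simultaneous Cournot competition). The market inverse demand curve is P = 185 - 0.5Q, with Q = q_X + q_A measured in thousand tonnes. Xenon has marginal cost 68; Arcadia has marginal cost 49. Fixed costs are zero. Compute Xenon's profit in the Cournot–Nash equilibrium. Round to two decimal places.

2134.22

Xenon's profit: π_X = (185 - 0.5Q)q_X - (68q_X). Setting ∂π_X/∂q_X = 0: 117 - q_X - (1/2)(q_A) = 0.
Arcadia's first-order condition: 136 - q_A - (1/2)(q_X) = 0.
Rearranging gives the reaction functions q_X = (117 - (1/2)q_A) and q_A = (136 - (1/2)q_X).
Solving the pair: q_X = 196/3, q_A = 310/3.
Price P = 185 - (1/2)·(506/3) = 302/3.
Xenon's profit: (302/3 - 68)·(196/3) = 2134.2222.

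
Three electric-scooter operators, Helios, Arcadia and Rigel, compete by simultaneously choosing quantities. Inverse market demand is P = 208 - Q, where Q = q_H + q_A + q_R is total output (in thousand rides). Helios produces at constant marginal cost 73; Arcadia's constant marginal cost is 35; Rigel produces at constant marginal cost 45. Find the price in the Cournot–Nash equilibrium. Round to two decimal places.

Helios's profit: π_H = (208 - Q)q_H - (73q_H). Setting ∂π_H/∂q_H = 0: 135 - 2q_H - (q_A + q_R) = 0.
Arcadia's first-order condition: 173 - 2q_A - (q_H + q_R) = 0.
Rigel's first-order condition: 163 - 2q_R - (q_H + q_A) = 0.
Adding the 3 first-order conditions: 471 − 4Q = 0, so Q = 471/4.
Back-substituting: q_H = (135 − 471/4) = 69/4, q_A = (173 − 471/4) = 221/4, q_R = (163 − 471/4) = 181/4.
Total output Q = 471/4, so price P = 208 - 471/4 = 361/4.

90.25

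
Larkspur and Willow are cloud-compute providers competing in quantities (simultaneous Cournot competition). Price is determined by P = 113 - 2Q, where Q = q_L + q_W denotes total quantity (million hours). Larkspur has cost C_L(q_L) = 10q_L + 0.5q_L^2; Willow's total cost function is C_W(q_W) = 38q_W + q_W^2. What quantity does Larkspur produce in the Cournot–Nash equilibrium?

Larkspur's profit: π_L = (113 - 2Q)q_L - (10q_L + (1/2)q_L²). Setting ∂π_L/∂q_L = 0: 103 - 5q_L - 2(q_W) = 0.
Willow's profit: π_W = (113 - 2Q)q_W - (38q_W + q_W²). Setting ∂π_W/∂q_W = 0: 75 - 6q_W - 2(q_L) = 0.
Rearranging gives the reaction functions q_L = (103 - 2q_W)/5 and q_W = (75 - 2q_L)/6.
Substituting one into the other gives q_L = 18 and q_W = 13/2.

18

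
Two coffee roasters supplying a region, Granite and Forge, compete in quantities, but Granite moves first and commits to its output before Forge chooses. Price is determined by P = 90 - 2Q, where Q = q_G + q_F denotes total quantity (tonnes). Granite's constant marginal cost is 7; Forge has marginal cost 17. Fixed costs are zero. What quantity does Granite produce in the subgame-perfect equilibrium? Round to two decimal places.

23.25

The follower Forge best-responds to any q_G: π_F = (90 - 2Q)q_F - 17q_F.
Setting the follower's marginal profit to zero, 73 - 2q_G - 4q_F = 0, i.e. q_F = (73 - 2q_G)/4.
The leader anticipates this reaction. Substituting into P = 90 - 2Q gives P = 107/2 - q_G, so π_G = (107/2 - q_G)q_G - 7q_G.
Maximising: ∂π_G/∂q_G = 93/2 - 2q_G = 0, giving q_G = 93/4.
Then q_F = (73 - 2·(93/4))/4 = 53/8.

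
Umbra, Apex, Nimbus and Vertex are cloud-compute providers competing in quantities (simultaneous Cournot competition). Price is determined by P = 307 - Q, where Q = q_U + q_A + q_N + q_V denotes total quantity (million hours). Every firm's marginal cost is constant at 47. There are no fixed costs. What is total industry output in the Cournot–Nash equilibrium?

A representative firm's profit is π_i = q_i(307 - Q) - 47q_i.
First-order condition (treating rivals' output as given): 260 - 2q_i - Σ_{j≠i} q_j = 0.
With identical firms every q_j equals q_i, so Σ_{j≠i} q_j = 3q_i and 260 = 5q_i, giving q_i = 52.
Total output Q = 52 + 52 + 52 + 52 = 208.

208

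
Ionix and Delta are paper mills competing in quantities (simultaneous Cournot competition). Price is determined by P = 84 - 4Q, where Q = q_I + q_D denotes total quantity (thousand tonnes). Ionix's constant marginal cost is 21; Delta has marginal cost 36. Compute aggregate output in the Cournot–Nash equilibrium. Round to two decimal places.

9.25

Ionix's profit: π_I = (84 - 4Q)q_I - (21q_I). Setting ∂π_I/∂q_I = 0: 63 - 8q_I - 4(q_D) = 0.
Delta's profit: π_D = (84 - 4Q)q_D - (36q_D). Setting ∂π_D/∂q_D = 0: 48 - 8q_D - 4(q_I) = 0.
Rearranging gives the reaction functions q_I = (63 - 4q_D)/8 and q_D = (48 - 4q_I)/8.
Substituting one into the other gives q_I = 13/2 and q_D = 11/4.
Total output Q = 13/2 + 11/4 = 37/4.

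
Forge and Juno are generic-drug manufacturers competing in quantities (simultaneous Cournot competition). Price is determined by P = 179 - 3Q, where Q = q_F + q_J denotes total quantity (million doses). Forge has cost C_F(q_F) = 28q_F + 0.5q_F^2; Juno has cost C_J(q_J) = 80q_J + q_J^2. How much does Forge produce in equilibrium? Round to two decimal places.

19.38

Forge's profit: π_F = (179 - 3Q)q_F - (28q_F + (1/2)q_F²). Setting ∂π_F/∂q_F = 0: 151 - 7q_F - 3(q_J) = 0.
Juno's first-order condition: 99 - 8q_J - 3(q_F) = 0.
Rearranging gives the reaction functions q_F = (151 - 3q_J)/7 and q_J = (99 - 3q_F)/8.
Substituting one into the other gives q_F = 911/47 and q_J = 240/47.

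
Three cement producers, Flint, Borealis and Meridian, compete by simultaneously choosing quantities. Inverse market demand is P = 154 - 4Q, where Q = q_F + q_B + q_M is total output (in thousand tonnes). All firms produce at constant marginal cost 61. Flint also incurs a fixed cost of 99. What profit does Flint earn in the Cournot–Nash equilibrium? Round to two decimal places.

36.14

A representative firm's profit is π_i = q_i(154 - 4Q) - 61q_i.
Setting ∂π_i/∂q_i = 0 with rivals' quantities fixed: 93 - 8q_i - 4·Σ_{j≠i} q_j = 0.
By symmetry each firm produces the same amount; substituting Σ_{j≠i} q_j = 2q_i yields q_i = 93/16.
Price P = 154 - 4·(279/16) = 337/4.
Flint's profit: (337/4 - 61)·(93/16) - 99 = 36.1406.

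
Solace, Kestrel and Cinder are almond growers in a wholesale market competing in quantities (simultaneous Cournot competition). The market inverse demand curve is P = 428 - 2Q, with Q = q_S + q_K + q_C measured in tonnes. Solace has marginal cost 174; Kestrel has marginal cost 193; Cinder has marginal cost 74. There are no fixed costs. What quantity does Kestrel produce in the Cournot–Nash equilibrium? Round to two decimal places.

Solace's profit: π_S = (428 - 2Q)q_S - (174q_S). Setting ∂π_S/∂q_S = 0: 254 - 4q_S - 2(q_K + q_C) = 0.
Kestrel's profit: π_K = (428 - 2Q)q_K - (193q_K). Setting ∂π_K/∂q_K = 0: 235 - 4q_K - 2(q_S + q_C) = 0.
Cinder's profit: π_C = (428 - 2Q)q_C - (74q_C). Setting ∂π_C/∂q_C = 0: 354 - 4q_C - 2(q_S + q_K) = 0.
Summing all 3 equations gives 843 − 8Q = 0, hence Q = 843/8.
Back-substituting: q_S = (254 − 843/4)/2 = 173/8, q_K = (235 − 843/4)/2 = 97/8, q_C = (354 − 843/4)/2 = 573/8.

12.13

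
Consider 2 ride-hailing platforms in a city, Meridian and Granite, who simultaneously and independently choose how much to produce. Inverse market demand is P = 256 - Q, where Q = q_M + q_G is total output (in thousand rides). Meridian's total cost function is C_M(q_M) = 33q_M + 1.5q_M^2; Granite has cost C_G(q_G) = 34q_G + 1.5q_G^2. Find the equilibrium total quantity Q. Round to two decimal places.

74.17

Meridian's profit: π_M = (256 - Q)q_M - (33q_M + (3/2)q_M²). Setting ∂π_M/∂q_M = 0: 223 - 5q_M - (q_G) = 0.
Granite's profit: π_G = (256 - Q)q_G - (34q_G + (3/2)q_G²). Setting ∂π_G/∂q_G = 0: 222 - 5q_G - (q_M) = 0.
Rearranging gives the reaction functions q_M = (223 - q_G)/5 and q_G = (222 - q_M)/5.
Solving the pair: q_M = 893/24, q_G = 887/24.
Total output Q = 893/24 + 887/24 = 445/6.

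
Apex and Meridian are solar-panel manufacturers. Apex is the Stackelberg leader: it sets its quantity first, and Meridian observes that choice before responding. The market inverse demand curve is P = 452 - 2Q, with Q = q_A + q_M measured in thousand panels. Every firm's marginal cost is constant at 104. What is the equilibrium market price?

191

The follower Meridian best-responds to any q_A: π_M = (452 - 2Q)q_M - 104q_M.
Setting the follower's marginal profit to zero, 348 - 2q_A - 4q_M = 0, i.e. q_M = (348 - 2q_A)/4.
Apex substitutes q_M(q_A) into its own profit: π_A = q_A(452 - 2q_A - (348 - 2q_A)/2) - 104q_A = (278 - q_A)q_A - 104q_A.
Maximising: ∂π_A/∂q_A = 174 - 2q_A = 0, giving q_A = 87.
Then q_M = (348 - 2·87)/4 = 87/2.
Total output Q = 261/2, so price P = 452 - 2·(261/2) = 191.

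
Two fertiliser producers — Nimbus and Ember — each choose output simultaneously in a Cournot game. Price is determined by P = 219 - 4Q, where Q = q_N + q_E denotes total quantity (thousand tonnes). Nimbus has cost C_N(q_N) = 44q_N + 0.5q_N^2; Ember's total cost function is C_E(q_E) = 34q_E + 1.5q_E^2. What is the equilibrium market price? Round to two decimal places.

Nimbus's profit: π_N = (219 - 4Q)q_N - (44q_N + (1/2)q_N²). Setting ∂π_N/∂q_N = 0: 175 - 9q_N - 4(q_E) = 0.
Ember's first-order condition: 185 - 11q_E - 4(q_N) = 0.
Rearranging gives the reaction functions q_N = (175 - 4q_E)/9 and q_E = (185 - 4q_N)/11.
Substituting one into the other gives q_N = 1185/83 and q_E = 965/83.
Total output Q = 25.9036, so price P = 219 - 4·25.9036 = 115.3855.

115.39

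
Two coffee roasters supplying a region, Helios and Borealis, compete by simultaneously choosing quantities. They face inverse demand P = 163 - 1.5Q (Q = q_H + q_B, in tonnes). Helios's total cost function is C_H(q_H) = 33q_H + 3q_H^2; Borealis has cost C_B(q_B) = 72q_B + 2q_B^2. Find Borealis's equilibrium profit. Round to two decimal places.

369.27

Helios's profit: π_H = (163 - 1.5Q)q_H - (33q_H + 3q_H²). Setting ∂π_H/∂q_H = 0: 130 - 9q_H - (3/2)(q_B) = 0.
Borealis's first-order condition: 91 - 7q_B - (3/2)(q_H) = 0.
So q_H = (130 - (3/2)q_B)/9 and q_B = (91 - (3/2)q_H)/7.
Substituting one into the other gives q_H = 12.7325 and q_B = 832/81.
Price P = 163 - (3/2)·23.0041 = 128.4938.
Borealis's profit: 128.4938·(832/81) - 72·(832/81) - 2(832/81)² = 369.2705.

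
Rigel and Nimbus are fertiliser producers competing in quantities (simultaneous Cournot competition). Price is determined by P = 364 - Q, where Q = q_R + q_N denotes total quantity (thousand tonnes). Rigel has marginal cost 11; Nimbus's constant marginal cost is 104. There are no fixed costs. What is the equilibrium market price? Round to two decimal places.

159.67

Rigel's profit: π_R = (364 - Q)q_R - (11q_R). Setting ∂π_R/∂q_R = 0: 353 - 2q_R - (q_N) = 0.
Nimbus's first-order condition: 260 - 2q_N - (q_R) = 0.
Best responses: q_R = (353 - q_N)/2, q_N = (260 - q_R)/2.
Substituting one into the other gives q_R = 446/3 and q_N = 167/3.
Total output Q = 613/3, so price P = 364 - 613/3 = 479/3.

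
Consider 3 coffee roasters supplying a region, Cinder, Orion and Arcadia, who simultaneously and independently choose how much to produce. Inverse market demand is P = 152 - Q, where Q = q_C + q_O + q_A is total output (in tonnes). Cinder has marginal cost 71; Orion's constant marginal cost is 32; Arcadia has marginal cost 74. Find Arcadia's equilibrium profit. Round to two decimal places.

Cinder's profit: π_C = (152 - Q)q_C - (71q_C). Setting ∂π_C/∂q_C = 0: 81 - 2q_C - (q_O + q_A) = 0.
Orion's first-order condition: 120 - 2q_O - (q_C + q_A) = 0.
Arcadia's profit: π_A = (152 - Q)q_A - (74q_A). Setting ∂π_A/∂q_A = 0: 78 - 2q_A - (q_C + q_O) = 0.
Summing all 3 equations gives 279 − 4Q = 0, hence Q = 279/4.
Back-substituting: q_C = (81 − 279/4) = 45/4, q_O = (120 − 279/4) = 201/4, q_A = (78 − 279/4) = 33/4.
Price P = 152 - 279/4 = 329/4.
Arcadia's profit: (329/4 - 74)·(33/4) = 1089/16.

68.06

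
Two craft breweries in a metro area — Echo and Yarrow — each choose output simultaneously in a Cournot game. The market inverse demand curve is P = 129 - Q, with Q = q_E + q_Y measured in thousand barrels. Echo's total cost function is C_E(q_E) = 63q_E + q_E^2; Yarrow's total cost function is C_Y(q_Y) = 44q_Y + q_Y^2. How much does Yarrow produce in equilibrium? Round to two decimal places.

Echo's profit: π_E = (129 - Q)q_E - (63q_E + q_E²). Setting ∂π_E/∂q_E = 0: 66 - 4q_E - (q_Y) = 0.
Yarrow's first-order condition: 85 - 4q_Y - (q_E) = 0.
Best responses: q_E = (66 - q_Y)/4, q_Y = (85 - q_E)/4.
Solving the pair: q_E = 179/15, q_Y = 274/15.

18.27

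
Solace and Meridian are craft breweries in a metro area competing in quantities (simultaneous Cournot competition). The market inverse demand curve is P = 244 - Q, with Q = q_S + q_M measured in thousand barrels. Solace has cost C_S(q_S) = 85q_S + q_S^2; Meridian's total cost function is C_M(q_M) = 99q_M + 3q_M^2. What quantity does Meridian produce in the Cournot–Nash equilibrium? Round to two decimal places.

Solace's profit: π_S = (244 - Q)q_S - (85q_S + q_S²). Setting ∂π_S/∂q_S = 0: 159 - 4q_S - (q_M) = 0.
Meridian's profit: π_M = (244 - Q)q_M - (99q_M + 3q_M²). Setting ∂π_M/∂q_M = 0: 145 - 8q_M - (q_S) = 0.
Rearranging gives the reaction functions q_S = (159 - q_M)/4 and q_M = (145 - q_S)/8.
Solving the pair: q_S = 1127/31, q_M = 421/31.

13.58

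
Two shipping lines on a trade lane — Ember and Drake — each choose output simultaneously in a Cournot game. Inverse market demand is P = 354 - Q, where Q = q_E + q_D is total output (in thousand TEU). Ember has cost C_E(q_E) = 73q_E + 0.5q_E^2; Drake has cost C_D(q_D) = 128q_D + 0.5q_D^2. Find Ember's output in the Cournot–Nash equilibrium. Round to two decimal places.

77.13

Ember's profit: π_E = (354 - Q)q_E - (73q_E + (1/2)q_E²). Setting ∂π_E/∂q_E = 0: 281 - 3q_E - (q_D) = 0.
Drake's first-order condition: 226 - 3q_D - (q_E) = 0.
So q_E = (281 - q_D)/3 and q_D = (226 - q_E)/3.
Substituting one into the other gives q_E = 617/8 and q_D = 397/8.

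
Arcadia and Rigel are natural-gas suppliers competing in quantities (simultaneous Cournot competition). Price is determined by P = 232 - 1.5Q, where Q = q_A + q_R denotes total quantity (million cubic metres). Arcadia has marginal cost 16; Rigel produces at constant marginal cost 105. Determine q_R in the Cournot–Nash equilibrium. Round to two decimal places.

Arcadia's profit: π_A = (232 - 1.5Q)q_A - (16q_A). Setting ∂π_A/∂q_A = 0: 216 - 3q_A - (3/2)(q_R) = 0.
Rigel's first-order condition: 127 - 3q_R - (3/2)(q_A) = 0.
Best responses: q_A = (216 - (3/2)q_R)/3, q_R = (127 - (3/2)q_A)/3.
Solving the pair: q_A = 610/9, q_R = 76/9.

8.44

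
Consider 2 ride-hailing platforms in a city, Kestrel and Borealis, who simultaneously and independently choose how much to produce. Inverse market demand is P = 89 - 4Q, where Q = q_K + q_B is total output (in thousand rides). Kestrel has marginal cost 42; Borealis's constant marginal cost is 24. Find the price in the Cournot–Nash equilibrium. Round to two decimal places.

Kestrel's profit: π_K = (89 - 4Q)q_K - (42q_K). Setting ∂π_K/∂q_K = 0: 47 - 8q_K - 4(q_B) = 0.
Borealis's first-order condition: 65 - 8q_B - 4(q_K) = 0.
So q_K = (47 - 4q_B)/8 and q_B = (65 - 4q_K)/8.
Substituting one into the other gives q_K = 29/12 and q_B = 83/12.
Total output Q = 28/3, so price P = 89 - 4·(28/3) = 155/3.

51.67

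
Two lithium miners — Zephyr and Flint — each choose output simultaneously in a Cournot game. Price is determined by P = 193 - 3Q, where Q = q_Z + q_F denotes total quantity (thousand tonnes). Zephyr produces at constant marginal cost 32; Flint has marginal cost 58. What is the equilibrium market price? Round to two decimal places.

Zephyr's profit: π_Z = (193 - 3Q)q_Z - (32q_Z). Setting ∂π_Z/∂q_Z = 0: 161 - 6q_Z - 3(q_F) = 0.
Flint's profit: π_F = (193 - 3Q)q_F - (58q_F). Setting ∂π_F/∂q_F = 0: 135 - 6q_F - 3(q_Z) = 0.
Rearranging gives the reaction functions q_Z = (161 - 3q_F)/6 and q_F = (135 - 3q_Z)/6.
Substituting one into the other gives q_Z = 187/9 and q_F = 109/9.
Total output Q = 296/9, so price P = 193 - 3·(296/9) = 283/3.

94.33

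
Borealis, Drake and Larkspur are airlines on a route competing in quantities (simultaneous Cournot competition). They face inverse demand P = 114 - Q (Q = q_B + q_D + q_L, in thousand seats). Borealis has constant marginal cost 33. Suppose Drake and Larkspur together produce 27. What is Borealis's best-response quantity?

27

With rivals' combined output fixed at 27, Borealis's profit is π_B = (114 - 27 - q_B)q_B - (33q_B) = (87 - q_B)q_B - (33q_B).
∂π_B/∂q_B = 54 - 2q_B = 0, so q_B = 27.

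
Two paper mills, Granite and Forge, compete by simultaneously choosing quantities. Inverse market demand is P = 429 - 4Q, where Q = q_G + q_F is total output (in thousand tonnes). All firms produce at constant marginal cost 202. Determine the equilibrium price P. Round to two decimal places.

A representative firm's profit is π_i = q_i(429 - 4Q) - 202q_i.
First-order condition (treating rivals' output as given): 227 - 8q_i - 4q_j = 0.
By symmetry each firm produces the same amount; substituting q_j = q_i yields q_i = 227/12.
Total output Q = 227/6, so price P = 429 - 4·(227/6) = 833/3.

277.67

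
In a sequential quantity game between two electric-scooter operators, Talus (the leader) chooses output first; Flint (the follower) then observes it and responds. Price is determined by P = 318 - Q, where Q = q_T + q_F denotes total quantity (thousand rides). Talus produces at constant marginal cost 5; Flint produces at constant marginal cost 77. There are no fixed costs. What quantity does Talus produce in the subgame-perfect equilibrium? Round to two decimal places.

The follower Flint best-responds to any q_T: π_F = (318 - Q)q_F - 77q_F.
Setting the follower's marginal profit to zero, 241 - q_T - 2q_F = 0, i.e. q_F = (241 - q_T)/2.
The leader anticipates this reaction. Substituting into P = 318 - Q gives P = 395/2 - (1/2)q_T, so π_T = (395/2 - (1/2)q_T)q_T - 5q_T.
The leader's first-order condition 385/2 - q_T = 0 yields q_T = 385/2.
Then q_F = (241 - 385/2)/2 = 97/4.

192.50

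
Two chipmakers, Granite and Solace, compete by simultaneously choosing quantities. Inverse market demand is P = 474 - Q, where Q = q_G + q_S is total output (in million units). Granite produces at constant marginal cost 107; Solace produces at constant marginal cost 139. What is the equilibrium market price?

Granite's profit: π_G = (474 - Q)q_G - (107q_G). Setting ∂π_G/∂q_G = 0: 367 - 2q_G - (q_S) = 0.
Solace's first-order condition: 335 - 2q_S - (q_G) = 0.
So q_G = (367 - q_S)/2 and q_S = (335 - q_G)/2.
Substituting one into the other gives q_G = 133 and q_S = 101.
Total output Q = 234, so price P = 474 - 234 = 240.

240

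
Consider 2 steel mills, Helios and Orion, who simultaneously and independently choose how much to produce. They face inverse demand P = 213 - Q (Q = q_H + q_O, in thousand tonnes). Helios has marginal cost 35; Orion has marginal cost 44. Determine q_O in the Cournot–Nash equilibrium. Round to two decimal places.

53.33

Helios's profit: π_H = (213 - Q)q_H - (35q_H). Setting ∂π_H/∂q_H = 0: 178 - 2q_H - (q_O) = 0.
Orion's first-order condition: 169 - 2q_O - (q_H) = 0.
Rearranging gives the reaction functions q_H = (178 - q_O)/2 and q_O = (169 - q_H)/2.
Substituting one into the other gives q_H = 187/3 and q_O = 160/3.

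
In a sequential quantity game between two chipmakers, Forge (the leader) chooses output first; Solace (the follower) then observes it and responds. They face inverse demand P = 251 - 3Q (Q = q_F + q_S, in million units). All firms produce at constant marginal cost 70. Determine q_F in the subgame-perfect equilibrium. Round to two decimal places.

Solve by backward induction. Given q_F, the follower Solace maximises π_S = (251 - 3q_F - 3q_S)q_S - 70q_S.
Follower FOC: 181 - 3q_F - 6q_S = 0, so q_S(q_F) = (181 - 3q_F)/6.
Forge substitutes q_S(q_F) into its own profit: π_F = q_F(251 - 3q_F - (181 - 3q_F)/2) - 70q_F = (321/2 - (3/2)q_F)q_F - 70q_F.
Leader FOC: 181/2 - 3q_F = 0, so q_F = 181/6.
Then q_S = (181 - 3·(181/6))/6 = 181/12.

30.17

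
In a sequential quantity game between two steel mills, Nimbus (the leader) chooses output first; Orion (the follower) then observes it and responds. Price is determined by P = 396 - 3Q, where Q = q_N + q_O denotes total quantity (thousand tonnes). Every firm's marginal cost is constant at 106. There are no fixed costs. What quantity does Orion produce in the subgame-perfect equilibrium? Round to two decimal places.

24.17

Solve by backward induction. Given q_N, the follower Orion maximises π_O = (396 - 3q_N - 3q_O)q_O - 106q_O.
Follower FOC: 290 - 3q_N - 6q_O = 0, so q_O(q_N) = (290 - 3q_N)/6.
Nimbus substitutes q_O(q_N) into its own profit: π_N = q_N(396 - 3q_N - (290 - 3q_N)/2) - 106q_N = (251 - (3/2)q_N)q_N - 106q_N.
Leader FOC: 145 - 3q_N = 0, so q_N = 145/3.
Then q_O = (290 - 3·(145/3))/6 = 145/6.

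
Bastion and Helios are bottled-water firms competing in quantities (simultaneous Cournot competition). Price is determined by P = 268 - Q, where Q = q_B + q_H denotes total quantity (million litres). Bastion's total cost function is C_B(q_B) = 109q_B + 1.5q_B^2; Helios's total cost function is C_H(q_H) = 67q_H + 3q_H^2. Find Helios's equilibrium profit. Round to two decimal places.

Bastion's profit: π_B = (268 - Q)q_B - (109q_B + (3/2)q_B²). Setting ∂π_B/∂q_B = 0: 159 - 5q_B - (q_H) = 0.
Helios's profit: π_H = (268 - Q)q_H - (67q_H + 3q_H²). Setting ∂π_H/∂q_H = 0: 201 - 8q_H - (q_B) = 0.
So q_B = (159 - q_H)/5 and q_H = (201 - q_B)/8.
Solving the pair: q_B = 357/13, q_H = 282/13.
Price P = 268 - 639/13 = 218.8462.
Helios's profit: 218.8462·(282/13) - 67·(282/13) - 3(282/13)² = 1882.2249.

1882.22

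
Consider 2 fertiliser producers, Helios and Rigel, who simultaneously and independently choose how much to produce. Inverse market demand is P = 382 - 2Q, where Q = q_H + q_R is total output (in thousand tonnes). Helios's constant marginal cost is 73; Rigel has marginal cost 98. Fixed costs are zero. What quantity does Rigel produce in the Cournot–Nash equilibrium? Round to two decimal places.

Helios's profit: π_H = (382 - 2Q)q_H - (73q_H). Setting ∂π_H/∂q_H = 0: 309 - 4q_H - 2(q_R) = 0.
Rigel's first-order condition: 284 - 4q_R - 2(q_H) = 0.
So q_H = (309 - 2q_R)/4 and q_R = (284 - 2q_H)/4.
Solving the pair: q_H = 167/3, q_R = 259/6.

43.17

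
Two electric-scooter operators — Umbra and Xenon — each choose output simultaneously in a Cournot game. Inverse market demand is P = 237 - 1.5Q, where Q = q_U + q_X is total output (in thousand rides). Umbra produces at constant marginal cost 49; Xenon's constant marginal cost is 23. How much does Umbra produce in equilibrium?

Umbra's profit: π_U = (237 - 1.5Q)q_U - (49q_U). Setting ∂π_U/∂q_U = 0: 188 - 3q_U - (3/2)(q_X) = 0.
Xenon's first-order condition: 214 - 3q_X - (3/2)(q_U) = 0.
So q_U = (188 - (3/2)q_X)/3 and q_X = (214 - (3/2)q_U)/3.
Substituting one into the other gives q_U = 36 and q_X = 160/3.

36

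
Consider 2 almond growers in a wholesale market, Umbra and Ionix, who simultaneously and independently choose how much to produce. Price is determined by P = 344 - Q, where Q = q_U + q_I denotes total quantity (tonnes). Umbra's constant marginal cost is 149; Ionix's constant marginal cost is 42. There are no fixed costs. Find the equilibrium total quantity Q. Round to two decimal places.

Umbra's profit: π_U = (344 - Q)q_U - (149q_U). Setting ∂π_U/∂q_U = 0: 195 - 2q_U - (q_I) = 0.
Ionix's first-order condition: 302 - 2q_I - (q_U) = 0.
Best responses: q_U = (195 - q_I)/2, q_I = (302 - q_U)/2.
Solving the pair: q_U = 88/3, q_I = 409/3.
Total output Q = 88/3 + 409/3 = 497/3.

165.67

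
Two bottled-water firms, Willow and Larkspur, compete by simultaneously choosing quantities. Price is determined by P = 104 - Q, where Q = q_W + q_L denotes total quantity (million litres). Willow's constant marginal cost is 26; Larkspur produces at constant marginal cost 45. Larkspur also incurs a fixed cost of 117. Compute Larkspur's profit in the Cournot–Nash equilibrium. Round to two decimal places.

Willow's profit: π_W = (104 - Q)q_W - (26q_W). Setting ∂π_W/∂q_W = 0: 78 - 2q_W - (q_L) = 0.
Larkspur's profit: π_L = (104 - Q)q_L - (45q_L). Setting ∂π_L/∂q_L = 0: 59 - 2q_L - (q_W) = 0.
Best responses: q_W = (78 - q_L)/2, q_L = (59 - q_W)/2.
Solving the pair: q_W = 97/3, q_L = 40/3.
Price P = 104 - 137/3 = 175/3.
Larkspur's profit: (175/3 - 45)·(40/3) - 117 = 547/9.

60.78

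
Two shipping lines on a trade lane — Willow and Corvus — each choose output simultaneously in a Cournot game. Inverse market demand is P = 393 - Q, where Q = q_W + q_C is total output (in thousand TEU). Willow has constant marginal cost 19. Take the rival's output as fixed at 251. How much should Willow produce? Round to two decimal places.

With the rival's output fixed at 251, Willow's profit is π_W = (393 - 251 - q_W)q_W - (19q_W) = (142 - q_W)q_W - (19q_W).
∂π_W/∂q_W = 123 - 2q_W = 0, so q_W = 123/2.

61.50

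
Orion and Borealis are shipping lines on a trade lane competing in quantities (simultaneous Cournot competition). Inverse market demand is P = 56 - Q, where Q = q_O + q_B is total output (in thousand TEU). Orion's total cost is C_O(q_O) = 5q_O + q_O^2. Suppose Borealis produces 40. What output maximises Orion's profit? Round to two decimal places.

With the rival's output fixed at 40, Orion's profit is π_O = (56 - 40 - q_O)q_O - (5q_O + q_O²) = (16 - q_O)q_O - (5q_O + q_O²).
∂π_O/∂q_O = 11 - 4q_O = 0, so q_O = 11/4.

2.75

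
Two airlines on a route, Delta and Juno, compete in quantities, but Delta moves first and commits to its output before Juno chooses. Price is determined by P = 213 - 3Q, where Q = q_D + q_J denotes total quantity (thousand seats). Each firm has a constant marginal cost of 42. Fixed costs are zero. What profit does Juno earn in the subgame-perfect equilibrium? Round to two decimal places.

Solve by backward induction. Given q_D, the follower Juno maximises π_J = (213 - 3q_D - 3q_J)q_J - 42q_J.
Follower FOC: 171 - 3q_D - 6q_J = 0, so q_J(q_D) = (171 - 3q_D)/6.
Delta substitutes q_J(q_D) into its own profit: π_D = q_D(213 - 3q_D - (171 - 3q_D)/2) - 42q_D = (255/2 - (3/2)q_D)q_D - 42q_D.
The leader's first-order condition 171/2 - 3q_D = 0 yields q_D = 57/2.
Then q_J = (171 - 3·(57/2))/6 = 57/4.
Price P = 213 - 3·(171/4) = 339/4.
Juno's profit: (339/4 - 42)·(57/4) = 609.1875.

609.19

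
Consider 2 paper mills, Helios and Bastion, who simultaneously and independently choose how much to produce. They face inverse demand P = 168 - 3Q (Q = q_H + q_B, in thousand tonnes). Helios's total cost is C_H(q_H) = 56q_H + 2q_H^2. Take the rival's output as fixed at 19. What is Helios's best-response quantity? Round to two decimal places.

5.50

With the rival's output fixed at 19, Helios's profit is π_H = (168 - 3·19 - 3q_H)q_H - (56q_H + 2q_H²) = (111 - 3q_H)q_H - (56q_H + 2q_H²).
∂π_H/∂q_H = 55 - 10q_H = 0, so q_H = 11/2.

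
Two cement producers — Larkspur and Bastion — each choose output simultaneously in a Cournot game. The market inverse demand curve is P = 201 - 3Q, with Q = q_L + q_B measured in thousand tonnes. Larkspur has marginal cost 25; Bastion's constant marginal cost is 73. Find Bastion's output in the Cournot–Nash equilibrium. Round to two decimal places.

Larkspur's profit: π_L = (201 - 3Q)q_L - (25q_L). Setting ∂π_L/∂q_L = 0: 176 - 6q_L - 3(q_B) = 0.
Bastion's profit: π_B = (201 - 3Q)q_B - (73q_B). Setting ∂π_B/∂q_B = 0: 128 - 6q_B - 3(q_L) = 0.
Best responses: q_L = (176 - 3q_B)/6, q_B = (128 - 3q_L)/6.
Substituting one into the other gives q_L = 224/9 and q_B = 80/9.

8.89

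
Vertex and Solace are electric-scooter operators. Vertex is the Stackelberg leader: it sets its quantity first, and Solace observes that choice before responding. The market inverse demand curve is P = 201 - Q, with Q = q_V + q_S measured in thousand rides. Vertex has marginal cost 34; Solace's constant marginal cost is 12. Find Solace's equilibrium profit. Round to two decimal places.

3393.06

Solve by backward induction. Given q_V, the follower Solace maximises π_S = (201 - q_V - q_S)q_S - 12q_S.
Follower FOC: 189 - q_V - 2q_S = 0, so q_S(q_V) = (189 - q_V)/2.
The leader anticipates this reaction. Substituting into P = 201 - Q gives P = 213/2 - (1/2)q_V, so π_V = (213/2 - (1/2)q_V)q_V - 34q_V.
Leader FOC: 145/2 - q_V = 0, so q_V = 145/2.
Then q_S = (189 - 145/2)/2 = 233/4.
Price P = 201 - 523/4 = 281/4.
Solace's profit: (281/4 - 12)·(233/4) = 3393.0625.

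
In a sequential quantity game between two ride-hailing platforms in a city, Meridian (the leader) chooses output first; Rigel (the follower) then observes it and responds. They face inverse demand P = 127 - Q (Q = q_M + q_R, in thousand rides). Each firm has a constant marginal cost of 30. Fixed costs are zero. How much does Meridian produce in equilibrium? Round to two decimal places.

48.50

Solve by backward induction. Given q_M, the follower Rigel maximises π_R = (127 - q_M - q_R)q_R - 30q_R.
∂π_R/∂q_R = 97 - q_M - 2q_R = 0 gives the reaction function q_R = (97 - q_M)/2.
Meridian substitutes q_R(q_M) into its own profit: π_M = q_M(127 - q_M - (97 - q_M)/2) - 30q_M = (157/2 - (1/2)q_M)q_M - 30q_M.
Maximising: ∂π_M/∂q_M = 97/2 - q_M = 0, giving q_M = 97/2.
Then q_R = (97 - 97/2)/2 = 97/4.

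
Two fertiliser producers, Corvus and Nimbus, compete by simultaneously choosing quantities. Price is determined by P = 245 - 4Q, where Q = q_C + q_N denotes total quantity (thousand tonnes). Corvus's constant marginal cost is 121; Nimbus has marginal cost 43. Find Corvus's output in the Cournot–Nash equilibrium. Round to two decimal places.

3.83

Corvus's profit: π_C = (245 - 4Q)q_C - (121q_C). Setting ∂π_C/∂q_C = 0: 124 - 8q_C - 4(q_N) = 0.
Nimbus's first-order condition: 202 - 8q_N - 4(q_C) = 0.
Best responses: q_C = (124 - 4q_N)/8, q_N = (202 - 4q_C)/8.
Solving the pair: q_C = 23/6, q_N = 70/3.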